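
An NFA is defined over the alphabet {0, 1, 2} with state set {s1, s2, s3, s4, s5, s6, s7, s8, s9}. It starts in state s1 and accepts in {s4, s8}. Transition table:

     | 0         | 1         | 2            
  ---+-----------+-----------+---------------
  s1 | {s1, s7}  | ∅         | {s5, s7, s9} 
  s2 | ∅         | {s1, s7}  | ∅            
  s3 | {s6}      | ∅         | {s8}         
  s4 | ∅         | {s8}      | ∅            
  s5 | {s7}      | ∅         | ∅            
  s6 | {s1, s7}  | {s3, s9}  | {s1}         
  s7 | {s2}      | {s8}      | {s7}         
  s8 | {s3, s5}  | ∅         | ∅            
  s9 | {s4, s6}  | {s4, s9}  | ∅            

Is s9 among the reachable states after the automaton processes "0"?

No

Start in {s1}.
Read '0': {s1} → {s1, s7}.
State s9 is not in {s1, s7}.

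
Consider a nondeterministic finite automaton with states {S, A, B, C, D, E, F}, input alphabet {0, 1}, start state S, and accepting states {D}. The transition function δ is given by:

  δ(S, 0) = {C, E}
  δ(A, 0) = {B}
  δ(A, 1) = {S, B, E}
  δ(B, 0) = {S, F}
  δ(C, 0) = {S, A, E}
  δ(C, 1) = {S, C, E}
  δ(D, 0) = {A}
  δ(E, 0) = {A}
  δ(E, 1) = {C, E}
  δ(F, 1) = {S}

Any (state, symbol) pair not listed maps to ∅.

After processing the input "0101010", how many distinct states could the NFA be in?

5

Start in {S}.
Read '0': {S} → {C, E}.
Read '1': {C, E} → {S, C, E}.
Read '0': {S, C, E} → {S, A, C, E}.
Read '1': {S, A, C, E} → {S, B, C, E}.
Read '0': {S, B, C, E} → {S, A, C, E, F}.
Read '1': {S, A, C, E, F} → {S, B, C, E}.
Read '0': {S, B, C, E} → {S, A, C, E, F}.
That set has 5 states.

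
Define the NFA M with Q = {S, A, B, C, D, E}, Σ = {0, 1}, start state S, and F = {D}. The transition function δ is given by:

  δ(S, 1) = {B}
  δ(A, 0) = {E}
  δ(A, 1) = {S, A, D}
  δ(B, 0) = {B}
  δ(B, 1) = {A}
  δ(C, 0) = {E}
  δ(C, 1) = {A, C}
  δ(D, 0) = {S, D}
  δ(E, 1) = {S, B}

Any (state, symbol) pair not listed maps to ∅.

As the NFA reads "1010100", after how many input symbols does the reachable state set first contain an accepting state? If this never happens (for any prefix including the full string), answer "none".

none

Start in {S}.
Read '1': S→{B}; now {B}.
Read '0': B→{B}; now {B}.
Read '1': B→{A}; now {A}.
Read '0': A→{E}; now {E}.
Read '1': E→{S, B}; now {S, B}.
Read '0': S→∅, B→{B}; now {B}.
Read '0': B→{B}; now {B}.
No reachable set along the way intersects F.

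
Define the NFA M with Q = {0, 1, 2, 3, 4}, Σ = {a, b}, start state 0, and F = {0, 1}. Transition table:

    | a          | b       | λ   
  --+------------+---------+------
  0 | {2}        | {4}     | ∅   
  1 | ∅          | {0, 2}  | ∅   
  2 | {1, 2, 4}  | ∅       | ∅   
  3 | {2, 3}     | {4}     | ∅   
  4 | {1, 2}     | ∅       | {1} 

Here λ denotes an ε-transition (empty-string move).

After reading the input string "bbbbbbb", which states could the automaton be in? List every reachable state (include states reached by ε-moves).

Start in {0}.
Read 'b': {0} → {1, 4}.
Read 'b': {1, 4} → {0, 2}.
Read 'b': {0, 2} → {1, 4}.
Read 'b': {1, 4} → {0, 2}.
Read 'b': {0, 2} → {1, 4}.
Read 'b': {1, 4} → {0, 2}.
Read 'b': {0, 2} → {1, 4}.

{1, 4}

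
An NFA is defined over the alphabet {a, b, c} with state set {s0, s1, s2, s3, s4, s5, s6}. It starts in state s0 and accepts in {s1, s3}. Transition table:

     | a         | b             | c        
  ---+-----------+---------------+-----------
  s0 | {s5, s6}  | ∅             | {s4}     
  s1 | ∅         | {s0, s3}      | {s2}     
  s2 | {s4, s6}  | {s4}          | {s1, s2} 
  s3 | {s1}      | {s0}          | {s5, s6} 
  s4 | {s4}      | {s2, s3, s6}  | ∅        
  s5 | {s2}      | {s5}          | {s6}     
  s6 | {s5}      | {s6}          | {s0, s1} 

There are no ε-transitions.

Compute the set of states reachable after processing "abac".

{s1, s2, s6}

Start in {s0}.
Read 'a': s0→{s5, s6}; now {s5, s6}.
Read 'b': s5→{s5}, s6→{s6}; now {s5, s6}.
Read 'a': s5→{s2}, s6→{s5}; now {s2, s5}.
Read 'c': s2→{s1, s2}, s5→{s6}; now {s1, s2, s6}.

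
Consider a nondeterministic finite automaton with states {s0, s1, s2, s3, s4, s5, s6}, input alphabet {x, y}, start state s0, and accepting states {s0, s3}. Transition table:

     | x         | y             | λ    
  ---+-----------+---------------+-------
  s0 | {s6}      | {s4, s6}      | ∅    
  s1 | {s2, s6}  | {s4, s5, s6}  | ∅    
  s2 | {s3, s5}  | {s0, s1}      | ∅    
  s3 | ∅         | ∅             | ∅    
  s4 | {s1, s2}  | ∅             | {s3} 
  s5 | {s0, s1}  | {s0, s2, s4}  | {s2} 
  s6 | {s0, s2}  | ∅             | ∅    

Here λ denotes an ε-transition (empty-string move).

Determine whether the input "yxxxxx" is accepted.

Yes

Start in {s0}.
Read 'y': {s0} → {s3, s4, s6}.
Read 'x': {s3, s4, s6} → {s0, s1, s2}.
Read 'x': {s0, s1, s2} → {s2, s3, s5, s6}.
Read 'x': {s2, s3, s5, s6} → {s0, s1, s2, s3, s5}.
Read 'x': {s0, s1, s2, s3, s5} → {s0, s1, s2, s3, s5, s6}.
Read 'x': {s0, s1, s2, s3, s5, s6} → {s0, s1, s2, s3, s5, s6}.
The final set {s0, s1, s2, s3, s5, s6} contains the accepting states s0, s3.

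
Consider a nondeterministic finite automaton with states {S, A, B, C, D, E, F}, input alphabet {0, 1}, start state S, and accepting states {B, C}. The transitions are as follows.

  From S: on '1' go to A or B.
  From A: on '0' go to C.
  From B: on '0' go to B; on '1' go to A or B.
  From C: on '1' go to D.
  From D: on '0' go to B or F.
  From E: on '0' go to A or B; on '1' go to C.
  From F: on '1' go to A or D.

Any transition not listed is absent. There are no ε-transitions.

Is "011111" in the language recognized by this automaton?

No

Start in {S}.
Read '0': S→∅; now ∅.
The set is empty and remains empty for the remaining 5 symbols.
The final set ∅ contains no accepting state.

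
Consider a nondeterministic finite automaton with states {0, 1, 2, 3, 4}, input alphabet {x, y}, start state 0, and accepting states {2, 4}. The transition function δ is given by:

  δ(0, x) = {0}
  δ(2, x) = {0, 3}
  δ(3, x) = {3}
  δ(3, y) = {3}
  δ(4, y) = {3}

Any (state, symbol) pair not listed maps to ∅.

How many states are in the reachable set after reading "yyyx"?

Start in {0}.
Read 'y': 0→∅; now ∅.
The set is empty and remains empty for the remaining 3 symbols.
That set has 0 states.

0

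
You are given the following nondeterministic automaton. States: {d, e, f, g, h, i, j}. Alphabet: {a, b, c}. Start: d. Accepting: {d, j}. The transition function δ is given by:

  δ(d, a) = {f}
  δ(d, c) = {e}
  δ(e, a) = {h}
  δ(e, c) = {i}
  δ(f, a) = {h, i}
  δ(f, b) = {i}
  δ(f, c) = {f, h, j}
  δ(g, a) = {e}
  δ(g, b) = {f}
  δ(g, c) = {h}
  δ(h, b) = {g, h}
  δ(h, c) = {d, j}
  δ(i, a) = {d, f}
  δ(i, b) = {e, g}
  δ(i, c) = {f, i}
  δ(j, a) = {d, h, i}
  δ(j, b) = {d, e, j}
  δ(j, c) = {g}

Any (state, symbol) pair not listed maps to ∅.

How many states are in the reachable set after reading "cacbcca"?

4

Start in {d}.
Read 'c': {d} → {e}.
Read 'a': {e} → {h}.
Read 'c': {h} → {d, j}.
Read 'b': {d, j} → {d, e, j}.
Read 'c': {d, e, j} → {e, g, i}.
Read 'c': {e, g, i} → {f, h, i}.
Read 'a': {f, h, i} → {d, f, h, i}.
That set has 4 states.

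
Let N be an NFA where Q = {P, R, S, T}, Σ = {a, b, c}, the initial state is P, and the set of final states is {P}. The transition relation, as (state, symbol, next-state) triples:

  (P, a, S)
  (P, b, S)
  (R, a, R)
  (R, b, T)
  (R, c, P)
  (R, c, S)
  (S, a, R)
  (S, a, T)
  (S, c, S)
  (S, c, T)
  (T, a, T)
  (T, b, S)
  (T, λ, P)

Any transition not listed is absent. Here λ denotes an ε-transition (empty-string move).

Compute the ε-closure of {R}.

{R}

Begin with {R}.
No ε-moves leave this set, so the closure equals the set itself.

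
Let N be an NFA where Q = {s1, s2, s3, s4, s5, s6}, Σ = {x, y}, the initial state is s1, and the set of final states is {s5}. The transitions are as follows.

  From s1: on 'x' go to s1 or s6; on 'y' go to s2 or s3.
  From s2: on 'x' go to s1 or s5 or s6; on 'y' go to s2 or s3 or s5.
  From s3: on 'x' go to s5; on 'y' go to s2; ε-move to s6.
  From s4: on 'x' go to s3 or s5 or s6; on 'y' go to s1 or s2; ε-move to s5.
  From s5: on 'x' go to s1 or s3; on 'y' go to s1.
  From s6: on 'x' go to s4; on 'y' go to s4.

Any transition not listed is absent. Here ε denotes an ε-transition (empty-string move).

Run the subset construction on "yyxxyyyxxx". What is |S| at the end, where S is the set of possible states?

Start in {s1}.
Read 'y': s1→{s2, s3}; union {s2, s3}; ε-closure = {s2, s3, s6}.
Read 'y': s2→{s2, s3, s5}, s3→{s2}, s6→{s4}; union {s2, s3, s4, s5}; ε-closure = {s2, s3, s4, s5, s6}.
Read 'x': s2→{s1, s5, s6}, s3→{s5}, s4→{s3, s5, s6}, s5→{s1, s3}, s6→{s4}; now {s1, s3, s4, s5, s6}.
Read 'x': s1→{s1, s6}, s3→{s5}, s4→{s3, s5, s6}, s5→{s1, s3}, s6→{s4}; now {s1, s3, s4, s5, s6}.
Read 'y': s1→{s2, s3}, s3→{s2}, s4→{s1, s2}, s5→{s1}, s6→{s4}; union {s1, s2, s3, s4}; ε-closure = {s1, s2, s3, s4, s5, s6}.
Read 'y': s1→{s2, s3}, s2→{s2, s3, s5}, s3→{s2}, s4→{s1, s2}, s5→{s1}, s6→{s4}; union {s1, s2, s3, s4, s5}; ε-closure = {s1, s2, s3, s4, s5, s6}.
Read 'y': s1→{s2, s3}, s2→{s2, s3, s5}, s3→{s2}, s4→{s1, s2}, s5→{s1}, s6→{s4}; union {s1, s2, s3, s4, s5}; ε-closure = {s1, s2, s3, s4, s5, s6}.
Read 'x': s1→{s1, s6}, s2→{s1, s5, s6}, s3→{s5}, s4→{s3, s5, s6}, s5→{s1, s3}, s6→{s4}; now {s1, s3, s4, s5, s6}.
Read 'x': s1→{s1, s6}, s3→{s5}, s4→{s3, s5, s6}, s5→{s1, s3}, s6→{s4}; now {s1, s3, s4, s5, s6}.
Read 'x': s1→{s1, s6}, s3→{s5}, s4→{s3, s5, s6}, s5→{s1, s3}, s6→{s4}; now {s1, s3, s4, s5, s6}.
That set has 5 states.

5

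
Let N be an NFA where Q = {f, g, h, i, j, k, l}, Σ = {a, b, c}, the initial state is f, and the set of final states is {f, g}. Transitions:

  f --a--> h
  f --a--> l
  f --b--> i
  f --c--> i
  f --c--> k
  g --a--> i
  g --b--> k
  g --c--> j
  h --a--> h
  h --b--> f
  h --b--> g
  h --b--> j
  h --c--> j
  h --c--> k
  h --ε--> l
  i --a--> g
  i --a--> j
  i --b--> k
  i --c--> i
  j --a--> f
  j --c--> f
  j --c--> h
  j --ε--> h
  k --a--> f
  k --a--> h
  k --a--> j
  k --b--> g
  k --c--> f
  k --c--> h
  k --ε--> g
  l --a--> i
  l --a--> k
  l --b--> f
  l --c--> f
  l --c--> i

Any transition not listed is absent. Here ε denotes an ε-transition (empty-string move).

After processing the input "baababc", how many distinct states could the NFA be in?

7

Start in {f}.
Read 'b': {f} → {i}.
Read 'a': {i} → {g, h, j, l}.
Read 'a': {g, h, j, l} → {f, g, h, i, k, l}.
Read 'b': {f, g, h, i, k, l} → {f, g, h, i, j, k, l}.
Read 'a': {f, g, h, i, j, k, l} → {f, g, h, i, j, k, l}.
Read 'b': {f, g, h, i, j, k, l} → {f, g, h, i, j, k, l}.
Read 'c': {f, g, h, i, j, k, l} → {f, g, h, i, j, k, l}.
That set has 7 states.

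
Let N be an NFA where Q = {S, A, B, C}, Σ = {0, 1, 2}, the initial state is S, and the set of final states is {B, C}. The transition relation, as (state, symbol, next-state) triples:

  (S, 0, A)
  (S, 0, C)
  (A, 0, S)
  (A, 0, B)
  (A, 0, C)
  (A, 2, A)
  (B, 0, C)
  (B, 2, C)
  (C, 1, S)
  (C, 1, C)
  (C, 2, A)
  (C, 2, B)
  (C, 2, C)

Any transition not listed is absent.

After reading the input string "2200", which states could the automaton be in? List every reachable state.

∅

Start in {S}.
Read '2': {S} → ∅.
The set is empty and remains empty for the remaining 3 symbols.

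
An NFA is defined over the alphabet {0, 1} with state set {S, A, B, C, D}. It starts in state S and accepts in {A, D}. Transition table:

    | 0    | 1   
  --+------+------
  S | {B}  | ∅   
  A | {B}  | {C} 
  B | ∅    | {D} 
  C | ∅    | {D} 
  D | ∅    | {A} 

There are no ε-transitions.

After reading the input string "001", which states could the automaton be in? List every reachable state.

∅

Start in {S}.
Read '0': {S} → {B}.
Read '0': {B} → ∅.
The set is empty and remains empty for the remaining 1 symbol.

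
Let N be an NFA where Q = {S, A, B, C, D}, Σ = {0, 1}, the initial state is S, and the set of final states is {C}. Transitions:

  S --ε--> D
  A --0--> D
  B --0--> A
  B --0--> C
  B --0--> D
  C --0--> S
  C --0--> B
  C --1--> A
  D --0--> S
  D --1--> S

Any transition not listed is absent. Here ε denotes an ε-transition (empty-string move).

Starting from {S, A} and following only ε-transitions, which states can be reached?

Begin with {S, A}.
ε-move S → D; add D.

{S, A, D}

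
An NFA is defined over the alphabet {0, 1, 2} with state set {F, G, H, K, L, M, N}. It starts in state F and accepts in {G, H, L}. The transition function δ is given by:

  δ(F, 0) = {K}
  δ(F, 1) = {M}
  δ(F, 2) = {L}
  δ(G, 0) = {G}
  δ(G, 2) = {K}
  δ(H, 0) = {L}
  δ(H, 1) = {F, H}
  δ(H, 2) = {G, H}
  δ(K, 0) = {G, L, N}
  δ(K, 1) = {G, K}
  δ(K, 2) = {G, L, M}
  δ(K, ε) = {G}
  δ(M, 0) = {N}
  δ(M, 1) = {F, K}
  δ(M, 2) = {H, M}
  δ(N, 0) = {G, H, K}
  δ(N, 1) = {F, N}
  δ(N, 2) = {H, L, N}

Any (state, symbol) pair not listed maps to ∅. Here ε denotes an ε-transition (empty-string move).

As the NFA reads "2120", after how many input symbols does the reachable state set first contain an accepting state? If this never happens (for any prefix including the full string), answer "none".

Start in {F}.
Read '2': F→{L}; now {L}.
None of the earlier sets intersect F, but {L} does.

1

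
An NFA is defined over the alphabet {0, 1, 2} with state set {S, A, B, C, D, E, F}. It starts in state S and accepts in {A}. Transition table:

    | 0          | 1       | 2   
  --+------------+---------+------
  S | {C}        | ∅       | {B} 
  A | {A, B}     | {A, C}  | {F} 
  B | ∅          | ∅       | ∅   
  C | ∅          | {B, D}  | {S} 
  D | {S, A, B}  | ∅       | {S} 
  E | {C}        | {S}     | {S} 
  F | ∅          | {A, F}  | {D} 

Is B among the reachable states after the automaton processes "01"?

Start in {S}.
Read '0': S→{C}; now {C}.
Read '1': C→{B, D}; now {B, D}.
State B is in {B, D}.

Yes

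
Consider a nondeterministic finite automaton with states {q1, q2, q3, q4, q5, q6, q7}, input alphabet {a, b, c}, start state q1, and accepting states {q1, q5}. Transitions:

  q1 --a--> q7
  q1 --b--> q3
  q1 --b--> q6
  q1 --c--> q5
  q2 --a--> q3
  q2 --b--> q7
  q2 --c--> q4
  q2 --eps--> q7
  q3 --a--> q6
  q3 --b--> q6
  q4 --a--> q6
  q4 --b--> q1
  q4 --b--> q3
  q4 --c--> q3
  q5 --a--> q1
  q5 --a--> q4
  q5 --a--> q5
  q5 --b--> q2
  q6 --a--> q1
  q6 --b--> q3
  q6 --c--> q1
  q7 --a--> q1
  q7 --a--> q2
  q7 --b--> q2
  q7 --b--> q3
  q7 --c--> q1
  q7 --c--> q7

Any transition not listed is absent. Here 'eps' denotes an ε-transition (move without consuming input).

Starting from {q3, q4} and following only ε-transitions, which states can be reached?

{q3, q4}

Begin with {q3, q4}.
No ε-moves leave this set, so the closure equals the set itself.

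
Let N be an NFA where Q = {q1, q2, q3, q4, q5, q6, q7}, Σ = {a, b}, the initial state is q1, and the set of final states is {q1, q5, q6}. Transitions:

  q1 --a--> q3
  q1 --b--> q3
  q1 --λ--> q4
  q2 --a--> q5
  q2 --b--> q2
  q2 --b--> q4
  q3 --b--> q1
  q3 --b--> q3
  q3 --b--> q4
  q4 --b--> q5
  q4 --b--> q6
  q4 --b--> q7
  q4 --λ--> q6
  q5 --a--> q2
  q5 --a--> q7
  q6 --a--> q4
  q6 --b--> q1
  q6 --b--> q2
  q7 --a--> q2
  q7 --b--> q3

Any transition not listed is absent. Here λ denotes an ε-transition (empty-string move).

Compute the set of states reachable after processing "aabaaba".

{q2, q3, q4, q5, q6, q7}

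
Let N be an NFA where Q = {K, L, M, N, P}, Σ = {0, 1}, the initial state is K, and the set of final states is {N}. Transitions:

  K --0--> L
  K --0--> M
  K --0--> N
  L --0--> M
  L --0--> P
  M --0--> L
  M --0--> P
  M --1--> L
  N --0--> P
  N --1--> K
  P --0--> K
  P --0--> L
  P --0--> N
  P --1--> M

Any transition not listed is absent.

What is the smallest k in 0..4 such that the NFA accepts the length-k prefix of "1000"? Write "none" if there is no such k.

Start in {K}.
Read '1': {K} → ∅.
The set is empty and remains empty for the remaining 3 symbols.
No reachable set along the way intersects F.

none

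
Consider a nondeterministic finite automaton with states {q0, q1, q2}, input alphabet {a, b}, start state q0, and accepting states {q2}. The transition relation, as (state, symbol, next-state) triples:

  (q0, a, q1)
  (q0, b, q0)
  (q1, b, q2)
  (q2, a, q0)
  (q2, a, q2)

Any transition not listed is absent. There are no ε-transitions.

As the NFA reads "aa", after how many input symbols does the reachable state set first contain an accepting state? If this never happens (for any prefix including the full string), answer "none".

Start in {q0}.
Read 'a': {q0} → {q1}.
Read 'a': {q1} → ∅.
No reachable set along the way intersects F.

none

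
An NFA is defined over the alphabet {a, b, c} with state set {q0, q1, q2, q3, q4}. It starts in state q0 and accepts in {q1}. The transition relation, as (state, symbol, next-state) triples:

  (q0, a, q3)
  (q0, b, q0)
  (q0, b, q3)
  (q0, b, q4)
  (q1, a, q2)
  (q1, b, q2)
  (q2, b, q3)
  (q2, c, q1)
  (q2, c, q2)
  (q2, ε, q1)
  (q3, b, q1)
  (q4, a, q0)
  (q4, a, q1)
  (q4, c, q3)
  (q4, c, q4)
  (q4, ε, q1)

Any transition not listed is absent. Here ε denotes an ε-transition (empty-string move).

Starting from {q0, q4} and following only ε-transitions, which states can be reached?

Begin with {q0, q4}.
ε-move q4 → q1; add q1.

{q0, q1, q4}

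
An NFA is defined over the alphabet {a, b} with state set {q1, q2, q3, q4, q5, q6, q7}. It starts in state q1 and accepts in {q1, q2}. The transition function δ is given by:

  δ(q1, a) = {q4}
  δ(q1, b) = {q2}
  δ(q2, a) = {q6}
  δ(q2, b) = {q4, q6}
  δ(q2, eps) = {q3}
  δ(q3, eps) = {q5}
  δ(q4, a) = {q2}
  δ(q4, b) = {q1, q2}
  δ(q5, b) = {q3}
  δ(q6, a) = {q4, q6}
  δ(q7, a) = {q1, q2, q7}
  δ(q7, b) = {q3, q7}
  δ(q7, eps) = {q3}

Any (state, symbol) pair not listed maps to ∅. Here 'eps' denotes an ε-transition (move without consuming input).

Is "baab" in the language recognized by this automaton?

Start in {q1}.
Read 'b': q1→{q2}; union {q2}; ε-closure = {q2, q3, q5}.
Read 'a': q2→{q6}, q3→∅, q5→∅; now {q6}.
Read 'a': q6→{q4, q6}; now {q4, q6}.
Read 'b': q4→{q1, q2}, q6→∅; union {q1, q2}; ε-closure = {q1, q2, q3, q5}.
The final set {q1, q2, q3, q5} contains the accepting states q1, q2.

Yes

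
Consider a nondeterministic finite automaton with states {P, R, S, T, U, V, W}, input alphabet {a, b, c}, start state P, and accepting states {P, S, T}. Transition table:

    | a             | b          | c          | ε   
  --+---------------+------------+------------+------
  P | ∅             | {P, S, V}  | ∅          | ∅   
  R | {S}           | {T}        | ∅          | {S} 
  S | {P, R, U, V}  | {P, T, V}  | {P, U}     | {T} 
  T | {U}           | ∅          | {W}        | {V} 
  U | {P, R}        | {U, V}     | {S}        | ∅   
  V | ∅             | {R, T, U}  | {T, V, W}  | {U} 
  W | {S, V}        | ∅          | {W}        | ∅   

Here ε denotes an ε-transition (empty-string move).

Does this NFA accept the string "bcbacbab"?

Yes

Start in {P}.
Read 'b': P→{P, S, V}; union {P, S, V}; ε-closure = {P, S, T, U, V}.
Read 'c': P→∅, S→{P, U}, T→{W}, U→{S}, V→{T, V, W}; now {P, S, T, U, V, W}.
Read 'b': P→{P, S, V}, S→{P, T, V}, T→∅, U→{U, V}, V→{R, T, U}, W→∅; now {P, R, S, T, U, V}.
Read 'a': P→∅, R→{S}, S→{P, R, U, V}, T→{U}, U→{P, R}, V→∅; union {P, R, S, U, V}; ε-closure = {P, R, S, T, U, V}.
Read 'c': P→∅, R→∅, S→{P, U}, T→{W}, U→{S}, V→{T, V, W}; now {P, S, T, U, V, W}.
Read 'b': P→{P, S, V}, S→{P, T, V}, T→∅, U→{U, V}, V→{R, T, U}, W→∅; now {P, R, S, T, U, V}.
Read 'a': P→∅, R→{S}, S→{P, R, U, V}, T→{U}, U→{P, R}, V→∅; union {P, R, S, U, V}; ε-closure = {P, R, S, T, U, V}.
Read 'b': P→{P, S, V}, R→{T}, S→{P, T, V}, T→∅, U→{U, V}, V→{R, T, U}; now {P, R, S, T, U, V}.
The final set {P, R, S, T, U, V} contains the accepting states P, S, T.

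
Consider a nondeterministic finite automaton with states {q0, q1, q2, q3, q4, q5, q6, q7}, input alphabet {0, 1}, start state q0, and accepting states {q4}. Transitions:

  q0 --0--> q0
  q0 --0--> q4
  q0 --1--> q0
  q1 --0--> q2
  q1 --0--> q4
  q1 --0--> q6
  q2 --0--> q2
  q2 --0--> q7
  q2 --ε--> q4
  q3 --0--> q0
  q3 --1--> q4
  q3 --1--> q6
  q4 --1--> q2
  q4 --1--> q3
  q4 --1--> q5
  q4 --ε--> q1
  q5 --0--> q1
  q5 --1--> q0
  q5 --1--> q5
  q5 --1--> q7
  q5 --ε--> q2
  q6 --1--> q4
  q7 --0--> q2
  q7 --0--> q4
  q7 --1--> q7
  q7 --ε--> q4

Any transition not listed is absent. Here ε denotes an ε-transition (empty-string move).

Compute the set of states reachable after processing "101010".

{q0, q1, q2, q4, q6, q7}

Start in {q0}.
Read '1': {q0} → {q0}.
Read '0': {q0} → {q0, q1, q4}.
Read '1': {q0, q1, q4} → {q0, q1, q2, q3, q4, q5}.
Read '0': {q0, q1, q2, q3, q4, q5} → {q0, q1, q2, q4, q6, q7}.
Read '1': {q0, q1, q2, q4, q6, q7} → {q0, q1, q2, q3, q4, q5, q7}.
Read '0': {q0, q1, q2, q3, q4, q5, q7} → {q0, q1, q2, q4, q6, q7}.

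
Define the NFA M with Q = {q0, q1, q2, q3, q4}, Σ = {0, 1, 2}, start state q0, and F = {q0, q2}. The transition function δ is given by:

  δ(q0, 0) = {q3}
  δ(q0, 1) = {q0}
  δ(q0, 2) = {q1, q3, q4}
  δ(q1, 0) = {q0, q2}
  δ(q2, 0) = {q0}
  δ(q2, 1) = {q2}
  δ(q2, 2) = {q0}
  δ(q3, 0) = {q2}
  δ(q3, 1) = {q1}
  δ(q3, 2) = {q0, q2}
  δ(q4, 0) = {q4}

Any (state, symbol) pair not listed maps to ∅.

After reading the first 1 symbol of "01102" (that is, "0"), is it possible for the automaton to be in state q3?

Start in {q0}.
Read '0': q0→{q3}; now {q3}.
State q3 is in {q3}.

Yes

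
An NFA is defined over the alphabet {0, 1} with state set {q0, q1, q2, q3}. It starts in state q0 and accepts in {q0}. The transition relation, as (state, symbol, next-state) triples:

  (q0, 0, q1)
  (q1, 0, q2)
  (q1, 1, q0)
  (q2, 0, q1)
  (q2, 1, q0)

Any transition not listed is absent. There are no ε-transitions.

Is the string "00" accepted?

No

Start in {q0}.
Read '0': {q0} → {q1}.
Read '0': {q1} → {q2}.
The final set {q2} contains no accepting state.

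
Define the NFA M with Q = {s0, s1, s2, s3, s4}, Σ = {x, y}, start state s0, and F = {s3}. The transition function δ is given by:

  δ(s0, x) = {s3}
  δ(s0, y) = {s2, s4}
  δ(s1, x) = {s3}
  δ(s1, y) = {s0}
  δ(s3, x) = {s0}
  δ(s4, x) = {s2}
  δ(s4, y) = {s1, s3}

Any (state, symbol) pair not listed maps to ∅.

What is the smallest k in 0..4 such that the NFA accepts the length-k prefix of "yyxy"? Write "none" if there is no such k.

2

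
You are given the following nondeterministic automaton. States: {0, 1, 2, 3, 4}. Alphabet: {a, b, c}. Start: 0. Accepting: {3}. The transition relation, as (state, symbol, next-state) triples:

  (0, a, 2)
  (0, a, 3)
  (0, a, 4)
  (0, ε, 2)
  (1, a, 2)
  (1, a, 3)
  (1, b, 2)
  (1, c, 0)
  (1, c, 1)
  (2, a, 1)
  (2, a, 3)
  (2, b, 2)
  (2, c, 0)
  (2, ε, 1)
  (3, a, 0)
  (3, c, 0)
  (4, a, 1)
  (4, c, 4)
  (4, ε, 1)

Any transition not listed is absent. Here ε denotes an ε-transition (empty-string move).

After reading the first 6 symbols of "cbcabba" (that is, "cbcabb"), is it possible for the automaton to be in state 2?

Yes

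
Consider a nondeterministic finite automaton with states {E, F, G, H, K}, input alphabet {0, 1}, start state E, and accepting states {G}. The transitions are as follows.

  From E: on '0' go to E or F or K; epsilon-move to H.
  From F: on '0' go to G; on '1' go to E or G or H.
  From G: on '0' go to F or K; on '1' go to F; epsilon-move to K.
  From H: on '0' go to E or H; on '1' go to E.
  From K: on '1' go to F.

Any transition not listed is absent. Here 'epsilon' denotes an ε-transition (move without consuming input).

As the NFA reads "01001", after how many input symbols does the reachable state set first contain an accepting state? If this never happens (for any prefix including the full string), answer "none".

2

Start: ε-closure({E}) = {E, H}.
Read '0': {E, H} → {E, F, H, K}.
Read '1': {E, F, H, K} → {E, F, G, H, K}.
None of the earlier sets intersect F, but {E, F, G, H, K} does.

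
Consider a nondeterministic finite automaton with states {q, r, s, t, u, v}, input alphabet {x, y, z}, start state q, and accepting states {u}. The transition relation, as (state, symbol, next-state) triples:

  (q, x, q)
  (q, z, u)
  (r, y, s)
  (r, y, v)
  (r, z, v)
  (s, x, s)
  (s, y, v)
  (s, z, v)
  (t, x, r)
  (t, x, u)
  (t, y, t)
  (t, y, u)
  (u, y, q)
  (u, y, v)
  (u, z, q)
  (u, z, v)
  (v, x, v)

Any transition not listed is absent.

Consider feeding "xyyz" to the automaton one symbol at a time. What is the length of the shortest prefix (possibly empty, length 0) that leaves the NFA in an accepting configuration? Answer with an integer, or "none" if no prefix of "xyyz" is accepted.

Start in {q}.
Read 'x': q→{q}; now {q}.
Read 'y': q→∅; now ∅.
The set is empty and remains empty for the remaining 2 symbols.
No reachable set along the way intersects F.

none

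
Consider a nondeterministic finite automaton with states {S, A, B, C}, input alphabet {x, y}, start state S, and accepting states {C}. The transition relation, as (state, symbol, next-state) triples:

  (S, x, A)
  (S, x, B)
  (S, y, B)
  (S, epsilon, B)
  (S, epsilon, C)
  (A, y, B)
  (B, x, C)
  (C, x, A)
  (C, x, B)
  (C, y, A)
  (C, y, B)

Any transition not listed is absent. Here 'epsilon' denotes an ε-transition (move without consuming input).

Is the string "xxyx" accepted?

Yes

Start: ε-closure({S}) = {S, B, C}.
Read 'x': S→{A, B}, B→{C}, C→{A, B}; now {A, B, C}.
Read 'x': A→∅, B→{C}, C→{A, B}; now {A, B, C}.
Read 'y': A→{B}, B→∅, C→{A, B}; now {A, B}.
Read 'x': A→∅, B→{C}; now {C}.
The final set {C} contains the accepting state C.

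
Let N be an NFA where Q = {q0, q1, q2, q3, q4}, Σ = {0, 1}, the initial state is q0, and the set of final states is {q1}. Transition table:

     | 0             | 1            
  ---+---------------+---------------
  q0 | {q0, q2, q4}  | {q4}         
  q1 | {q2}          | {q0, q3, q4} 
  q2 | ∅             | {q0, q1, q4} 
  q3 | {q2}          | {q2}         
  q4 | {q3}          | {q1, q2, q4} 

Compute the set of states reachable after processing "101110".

Start in {q0}.
Read '1': q0→{q4}; now {q4}.
Read '0': q4→{q3}; now {q3}.
Read '1': q3→{q2}; now {q2}.
Read '1': q2→{q0, q1, q4}; now {q0, q1, q4}.
Read '1': q0→{q4}, q1→{q0, q3, q4}, q4→{q1, q2, q4}; now {q0, q1, q2, q3, q4}.
Read '0': q0→{q0, q2, q4}, q1→{q2}, q2→∅, q3→{q2}, q4→{q3}; now {q0, q2, q3, q4}.

{q0, q2, q3, q4}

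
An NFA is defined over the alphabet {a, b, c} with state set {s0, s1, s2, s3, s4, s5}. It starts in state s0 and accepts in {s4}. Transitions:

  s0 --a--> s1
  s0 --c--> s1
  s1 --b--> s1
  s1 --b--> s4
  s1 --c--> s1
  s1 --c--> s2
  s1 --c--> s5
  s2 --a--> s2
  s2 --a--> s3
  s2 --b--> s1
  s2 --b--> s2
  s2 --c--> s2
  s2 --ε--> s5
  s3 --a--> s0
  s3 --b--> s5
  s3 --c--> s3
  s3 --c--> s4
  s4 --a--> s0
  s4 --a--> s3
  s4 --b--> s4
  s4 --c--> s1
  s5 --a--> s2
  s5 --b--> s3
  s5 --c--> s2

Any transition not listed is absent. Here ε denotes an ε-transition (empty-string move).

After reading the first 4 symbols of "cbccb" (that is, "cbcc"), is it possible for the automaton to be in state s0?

No

Start in {s0}.
Read 'c': s0→{s1}; now {s1}.
Read 'b': s1→{s1, s4}; now {s1, s4}.
Read 'c': s1→{s1, s2, s5}, s4→{s1}; now {s1, s2, s5}.
Read 'c': s1→{s1, s2, s5}, s2→{s2}, s5→{s2}; now {s1, s2, s5}.
State s0 is not in {s1, s2, s5}.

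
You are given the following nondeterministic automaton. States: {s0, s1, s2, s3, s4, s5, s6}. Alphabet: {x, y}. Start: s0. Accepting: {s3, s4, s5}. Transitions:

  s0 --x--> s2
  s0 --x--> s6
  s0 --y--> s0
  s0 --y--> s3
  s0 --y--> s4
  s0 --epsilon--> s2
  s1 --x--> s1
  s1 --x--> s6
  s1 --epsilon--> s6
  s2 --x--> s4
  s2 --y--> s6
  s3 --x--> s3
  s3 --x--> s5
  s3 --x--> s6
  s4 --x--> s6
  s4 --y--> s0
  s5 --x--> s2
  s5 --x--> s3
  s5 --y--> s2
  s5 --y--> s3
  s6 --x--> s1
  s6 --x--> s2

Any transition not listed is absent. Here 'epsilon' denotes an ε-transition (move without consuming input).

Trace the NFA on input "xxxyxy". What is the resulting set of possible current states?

Start: ε-closure({s0}) = {s0, s2}.
Read 'x': s0→{s2, s6}, s2→{s4}; now {s2, s4, s6}.
Read 'x': s2→{s4}, s4→{s6}, s6→{s1, s2}; now {s1, s2, s4, s6}.
Read 'x': s1→{s1, s6}, s2→{s4}, s4→{s6}, s6→{s1, s2}; now {s1, s2, s4, s6}.
Read 'y': s1→∅, s2→{s6}, s4→{s0}, s6→∅; union {s0, s6}; ε-closure = {s0, s2, s6}.
Read 'x': s0→{s2, s6}, s2→{s4}, s6→{s1, s2}; now {s1, s2, s4, s6}.
Read 'y': s1→∅, s2→{s6}, s4→{s0}, s6→∅; union {s0, s6}; ε-closure = {s0, s2, s6}.

{s0, s2, s6}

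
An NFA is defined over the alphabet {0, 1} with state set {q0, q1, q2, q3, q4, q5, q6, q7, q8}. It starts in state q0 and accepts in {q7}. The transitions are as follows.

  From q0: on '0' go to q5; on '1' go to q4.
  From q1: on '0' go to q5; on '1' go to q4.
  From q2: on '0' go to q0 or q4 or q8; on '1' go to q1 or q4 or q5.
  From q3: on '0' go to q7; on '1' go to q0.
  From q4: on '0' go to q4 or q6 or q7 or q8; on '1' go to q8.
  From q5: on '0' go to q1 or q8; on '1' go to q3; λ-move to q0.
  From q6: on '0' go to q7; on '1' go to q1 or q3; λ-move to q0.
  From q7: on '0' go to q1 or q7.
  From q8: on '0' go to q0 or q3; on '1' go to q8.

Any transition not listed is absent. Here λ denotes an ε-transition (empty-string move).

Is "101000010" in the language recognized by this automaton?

Yes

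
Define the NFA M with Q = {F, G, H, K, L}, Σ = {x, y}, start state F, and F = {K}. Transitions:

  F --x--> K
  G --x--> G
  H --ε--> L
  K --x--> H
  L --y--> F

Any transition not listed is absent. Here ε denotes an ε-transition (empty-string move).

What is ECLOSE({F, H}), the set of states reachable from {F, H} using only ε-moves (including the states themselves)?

Begin with {F, H}.
ε-move H → L; add L.

{F, H, L}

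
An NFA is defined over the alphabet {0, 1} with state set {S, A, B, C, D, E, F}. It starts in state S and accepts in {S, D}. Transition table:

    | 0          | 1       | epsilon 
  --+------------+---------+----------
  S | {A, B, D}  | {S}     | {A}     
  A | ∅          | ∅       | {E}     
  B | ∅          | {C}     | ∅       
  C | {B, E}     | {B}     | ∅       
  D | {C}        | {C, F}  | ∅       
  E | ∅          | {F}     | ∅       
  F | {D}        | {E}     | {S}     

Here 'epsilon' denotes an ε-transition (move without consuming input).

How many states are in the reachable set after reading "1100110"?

Start: ε-closure({S}) = {S, A, E}.
Read '1': S→{S}, A→∅, E→{F}; union {S, F}; ε-closure = {S, A, E, F}.
Read '1': S→{S}, A→∅, E→{F}, F→{E}; union {S, E, F}; ε-closure = {S, A, E, F}.
Read '0': S→{A, B, D}, A→∅, E→∅, F→{D}; union {A, B, D}; ε-closure = {A, B, D, E}.
Read '0': A→∅, B→∅, D→{C}, E→∅; now {C}.
Read '1': C→{B}; now {B}.
Read '1': B→{C}; now {C}.
Read '0': C→{B, E}; now {B, E}.
That set has 2 states.

2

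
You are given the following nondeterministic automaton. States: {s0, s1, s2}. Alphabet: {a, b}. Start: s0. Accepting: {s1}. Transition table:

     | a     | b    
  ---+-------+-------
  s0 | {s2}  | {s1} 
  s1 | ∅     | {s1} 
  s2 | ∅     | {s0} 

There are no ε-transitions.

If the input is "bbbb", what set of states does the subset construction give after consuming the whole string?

{s1}

Start in {s0}.
Read 'b': s0→{s1}; now {s1}.
Read 'b': s1→{s1}; now {s1}.
Read 'b': s1→{s1}; now {s1}.
Read 'b': s1→{s1}; now {s1}.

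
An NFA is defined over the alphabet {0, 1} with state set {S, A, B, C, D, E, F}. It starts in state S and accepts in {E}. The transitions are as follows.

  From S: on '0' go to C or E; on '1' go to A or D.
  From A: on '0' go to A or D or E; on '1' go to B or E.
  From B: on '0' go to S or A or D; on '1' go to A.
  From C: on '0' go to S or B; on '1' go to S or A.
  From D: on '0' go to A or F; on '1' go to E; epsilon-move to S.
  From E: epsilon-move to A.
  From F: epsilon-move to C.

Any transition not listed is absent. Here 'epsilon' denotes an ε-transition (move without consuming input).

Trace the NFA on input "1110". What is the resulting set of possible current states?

{S, A, C, D, E, F}

Start in {S}.
Read '1': S→{A, D}; union {A, D}; ε-closure = {S, A, D}.
Read '1': S→{A, D}, A→{B, E}, D→{E}; union {A, B, D, E}; ε-closure = {S, A, B, D, E}.
Read '1': S→{A, D}, A→{B, E}, B→{A}, D→{E}, E→∅; union {A, B, D, E}; ε-closure = {S, A, B, D, E}.
Read '0': S→{C, E}, A→{A, D, E}, B→{S, A, D}, D→{A, F}, E→∅; now {S, A, C, D, E, F}.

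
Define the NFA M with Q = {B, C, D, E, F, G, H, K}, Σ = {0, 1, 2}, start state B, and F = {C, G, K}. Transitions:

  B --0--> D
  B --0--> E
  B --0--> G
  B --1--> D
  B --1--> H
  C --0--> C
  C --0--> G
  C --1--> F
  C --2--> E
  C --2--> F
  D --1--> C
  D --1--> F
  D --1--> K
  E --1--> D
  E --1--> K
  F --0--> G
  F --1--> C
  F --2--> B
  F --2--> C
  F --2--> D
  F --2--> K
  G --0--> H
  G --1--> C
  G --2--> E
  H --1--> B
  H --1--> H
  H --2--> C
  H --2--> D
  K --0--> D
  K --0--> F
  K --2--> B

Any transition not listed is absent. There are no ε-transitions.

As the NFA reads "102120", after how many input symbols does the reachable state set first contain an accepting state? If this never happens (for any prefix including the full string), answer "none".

Start in {B}.
Read '1': {B} → {D, H}.
Read '0': {D, H} → ∅.
The set is empty and remains empty for the remaining 4 symbols.
No reachable set along the way intersects F.

none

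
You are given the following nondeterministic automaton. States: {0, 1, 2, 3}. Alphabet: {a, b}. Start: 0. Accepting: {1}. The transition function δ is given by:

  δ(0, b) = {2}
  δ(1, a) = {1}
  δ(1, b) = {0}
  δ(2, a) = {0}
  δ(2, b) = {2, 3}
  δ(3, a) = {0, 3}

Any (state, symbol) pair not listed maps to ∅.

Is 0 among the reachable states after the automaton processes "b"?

No

Start in {0}.
Read 'b': 0→{2}; now {2}.
State 0 is not in {2}.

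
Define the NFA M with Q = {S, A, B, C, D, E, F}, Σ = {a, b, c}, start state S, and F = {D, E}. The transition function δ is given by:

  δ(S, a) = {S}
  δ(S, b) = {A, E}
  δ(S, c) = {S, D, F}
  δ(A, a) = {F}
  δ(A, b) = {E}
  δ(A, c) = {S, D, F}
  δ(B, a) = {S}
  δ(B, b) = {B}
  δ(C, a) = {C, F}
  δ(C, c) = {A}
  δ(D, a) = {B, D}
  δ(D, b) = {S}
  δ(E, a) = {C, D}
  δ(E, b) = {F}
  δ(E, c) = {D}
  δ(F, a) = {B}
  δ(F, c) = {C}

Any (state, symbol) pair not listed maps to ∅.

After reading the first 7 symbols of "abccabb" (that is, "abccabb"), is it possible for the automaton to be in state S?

Start in {S}.
Read 'a': {S} → {S}.
Read 'b': {S} → {A, E}.
Read 'c': {A, E} → {S, D, F}.
Read 'c': {S, D, F} → {S, C, D, F}.
Read 'a': {S, C, D, F} → {S, B, C, D, F}.
Read 'b': {S, B, C, D, F} → {S, A, B, E}.
Read 'b': {S, A, B, E} → {A, B, E, F}.
State S is not in {A, B, E, F}.

No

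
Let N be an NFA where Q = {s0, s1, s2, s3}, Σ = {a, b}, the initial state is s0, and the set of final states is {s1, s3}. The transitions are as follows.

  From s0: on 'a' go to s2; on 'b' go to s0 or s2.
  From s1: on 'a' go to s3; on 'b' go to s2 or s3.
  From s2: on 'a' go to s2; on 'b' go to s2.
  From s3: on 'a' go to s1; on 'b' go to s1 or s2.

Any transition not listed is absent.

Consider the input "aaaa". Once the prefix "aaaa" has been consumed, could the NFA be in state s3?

Start in {s0}.
Read 'a': {s0} → {s2}.
Read 'a': {s2} → {s2}.
Read 'a': {s2} → {s2}.
Read 'a': {s2} → {s2}.
State s3 is not in {s2}.

No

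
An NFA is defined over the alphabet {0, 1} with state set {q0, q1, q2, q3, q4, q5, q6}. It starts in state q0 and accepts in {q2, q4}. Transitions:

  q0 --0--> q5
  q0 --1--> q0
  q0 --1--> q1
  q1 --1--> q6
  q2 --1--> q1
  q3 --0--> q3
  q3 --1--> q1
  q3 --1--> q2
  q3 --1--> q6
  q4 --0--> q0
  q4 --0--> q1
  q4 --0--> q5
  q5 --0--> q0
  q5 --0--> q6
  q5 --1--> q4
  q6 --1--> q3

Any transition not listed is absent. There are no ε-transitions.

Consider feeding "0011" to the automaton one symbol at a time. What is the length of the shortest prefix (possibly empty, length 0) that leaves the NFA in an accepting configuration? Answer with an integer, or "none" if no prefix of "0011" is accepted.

Start in {q0}.
Read '0': {q0} → {q5}.
Read '0': {q5} → {q0, q6}.
Read '1': {q0, q6} → {q0, q1, q3}.
Read '1': {q0, q1, q3} → {q0, q1, q2, q6}.
None of the earlier sets intersect F, but {q0, q1, q2, q6} does.

4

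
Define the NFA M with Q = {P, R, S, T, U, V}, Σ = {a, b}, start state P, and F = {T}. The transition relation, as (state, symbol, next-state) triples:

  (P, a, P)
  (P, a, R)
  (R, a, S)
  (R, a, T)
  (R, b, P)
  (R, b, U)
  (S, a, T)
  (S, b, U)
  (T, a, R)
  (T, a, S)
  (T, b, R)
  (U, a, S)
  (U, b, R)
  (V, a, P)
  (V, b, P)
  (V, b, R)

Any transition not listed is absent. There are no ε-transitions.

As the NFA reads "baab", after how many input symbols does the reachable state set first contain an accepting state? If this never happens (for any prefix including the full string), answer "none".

Start in {P}.
Read 'b': {P} → ∅.
The set is empty and remains empty for the remaining 3 symbols.
No reachable set along the way intersects F.

none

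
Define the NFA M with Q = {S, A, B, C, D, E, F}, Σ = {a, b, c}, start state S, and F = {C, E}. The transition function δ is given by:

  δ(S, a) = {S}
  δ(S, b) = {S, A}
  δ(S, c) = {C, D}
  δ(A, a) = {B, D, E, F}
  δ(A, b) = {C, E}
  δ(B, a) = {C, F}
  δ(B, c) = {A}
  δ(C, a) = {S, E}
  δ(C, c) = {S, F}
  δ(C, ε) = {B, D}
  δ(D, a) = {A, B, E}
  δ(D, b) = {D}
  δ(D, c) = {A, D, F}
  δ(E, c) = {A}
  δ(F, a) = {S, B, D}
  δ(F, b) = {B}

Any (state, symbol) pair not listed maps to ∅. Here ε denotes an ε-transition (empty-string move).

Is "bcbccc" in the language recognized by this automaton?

No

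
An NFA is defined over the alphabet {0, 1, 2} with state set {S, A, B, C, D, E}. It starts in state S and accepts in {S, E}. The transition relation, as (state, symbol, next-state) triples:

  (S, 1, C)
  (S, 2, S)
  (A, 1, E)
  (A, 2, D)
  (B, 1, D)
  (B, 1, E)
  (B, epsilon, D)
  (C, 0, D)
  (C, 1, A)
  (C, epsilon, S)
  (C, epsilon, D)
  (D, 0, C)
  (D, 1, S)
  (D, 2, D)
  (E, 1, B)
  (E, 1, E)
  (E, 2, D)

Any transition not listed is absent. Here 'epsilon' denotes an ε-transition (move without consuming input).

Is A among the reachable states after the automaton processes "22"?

Start in {S}.
Read '2': {S} → {S}.
Read '2': {S} → {S}.
State A is not in {S}.

No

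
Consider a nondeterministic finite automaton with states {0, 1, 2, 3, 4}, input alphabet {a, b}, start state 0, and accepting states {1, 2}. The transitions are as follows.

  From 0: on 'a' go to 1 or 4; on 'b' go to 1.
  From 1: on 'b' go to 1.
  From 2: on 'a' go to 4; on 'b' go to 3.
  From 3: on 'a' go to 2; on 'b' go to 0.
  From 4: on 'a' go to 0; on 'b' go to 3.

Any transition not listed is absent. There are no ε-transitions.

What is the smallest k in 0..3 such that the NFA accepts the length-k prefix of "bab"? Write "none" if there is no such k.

1

Start in {0}.
Read 'b': {0} → {1}.
None of the earlier sets intersect F, but {1} does.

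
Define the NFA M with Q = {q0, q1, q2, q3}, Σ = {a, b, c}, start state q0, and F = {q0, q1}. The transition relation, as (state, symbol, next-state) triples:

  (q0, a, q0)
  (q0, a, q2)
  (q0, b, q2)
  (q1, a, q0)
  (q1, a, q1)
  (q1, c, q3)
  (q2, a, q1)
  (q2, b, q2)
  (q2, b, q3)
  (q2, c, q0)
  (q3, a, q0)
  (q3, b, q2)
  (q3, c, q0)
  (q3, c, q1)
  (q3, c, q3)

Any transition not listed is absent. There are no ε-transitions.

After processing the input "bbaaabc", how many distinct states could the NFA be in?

3

Start in {q0}.
Read 'b': {q0} → {q2}.
Read 'b': {q2} → {q2, q3}.
Read 'a': {q2, q3} → {q0, q1}.
Read 'a': {q0, q1} → {q0, q1, q2}.
Read 'a': {q0, q1, q2} → {q0, q1, q2}.
Read 'b': {q0, q1, q2} → {q2, q3}.
Read 'c': {q2, q3} → {q0, q1, q3}.
That set has 3 states.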